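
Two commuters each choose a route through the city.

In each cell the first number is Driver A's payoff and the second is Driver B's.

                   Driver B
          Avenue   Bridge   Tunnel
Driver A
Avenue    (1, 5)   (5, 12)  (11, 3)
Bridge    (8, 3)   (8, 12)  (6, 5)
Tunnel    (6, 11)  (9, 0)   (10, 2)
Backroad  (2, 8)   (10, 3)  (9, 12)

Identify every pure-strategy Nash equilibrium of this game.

There is no pure-strategy Nash equilibrium.

(Avenue, Avenue): Driver A can switch to Bridge (1 → 8). Not NE.
(Avenue, Bridge): Driver A can switch to Bridge (5 → 8). Not NE.
(Avenue, Tunnel): Driver B can switch to Avenue (3 → 5). Not NE.
(Bridge, Avenue): Driver B can switch to Bridge (3 → 12). Not NE.
(Bridge, Bridge): Driver A can switch to Tunnel (8 → 9). Not NE.
(Bridge, Tunnel): Driver A can switch to Avenue (6 → 11). Not NE.
(Tunnel, Avenue): Driver A can switch to Bridge (6 → 8). Not NE.
(Tunnel, Bridge): Driver A can switch to Backroad (9 → 10). Not NE.
(Tunnel, Tunnel): Driver A can switch to Avenue (10 → 11). Not NE.
(Backroad, Avenue): Driver A can switch to Bridge (2 → 8). Not NE.
(Backroad, Bridge): Driver B can switch to Avenue (3 → 8). Not NE.
(Backroad, Tunnel): Driver A can switch to Avenue (9 → 11). Not NE.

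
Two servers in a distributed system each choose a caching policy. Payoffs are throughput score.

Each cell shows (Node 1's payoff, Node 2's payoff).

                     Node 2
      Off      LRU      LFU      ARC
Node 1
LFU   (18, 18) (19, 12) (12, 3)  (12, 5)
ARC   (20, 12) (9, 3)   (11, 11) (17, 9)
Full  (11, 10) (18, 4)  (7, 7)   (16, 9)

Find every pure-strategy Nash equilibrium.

The unique pure-strategy Nash equilibrium is (ARC, Off).

Node 1 against Off: payoffs 18, 20, 11 → best response ARC.
Node 1 against LRU: payoffs 19, 9, 18 → best response LFU.
Node 1 against LFU: payoffs 12, 11, 7 → best response LFU.
Node 1 against ARC: payoffs 12, 17, 16 → best response ARC.
Node 2 against LFU: payoffs 18, 12, 3, 5 → best response Off.
Node 2 against ARC: payoffs 12, 3, 11, 9 → best response Off.
Node 2 against Full: payoffs 10, 4, 7, 9 → best response Off.
Mutual best responses: (ARC, Off).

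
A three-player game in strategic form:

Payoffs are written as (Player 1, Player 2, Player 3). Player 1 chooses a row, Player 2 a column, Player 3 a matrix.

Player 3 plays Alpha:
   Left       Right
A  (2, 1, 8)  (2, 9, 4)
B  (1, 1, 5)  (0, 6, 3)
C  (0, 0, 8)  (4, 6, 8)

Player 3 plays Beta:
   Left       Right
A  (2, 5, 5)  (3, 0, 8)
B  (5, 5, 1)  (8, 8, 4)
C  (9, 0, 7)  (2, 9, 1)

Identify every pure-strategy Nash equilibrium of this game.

Pure-strategy Nash equilibria: (B, Right, Beta) and (C, Right, Alpha)

(A, Left, Alpha): Player 2 can switch to Right (1 → 9). Not NE.
(A, Left, Beta): Player 1 can switch to B (2 → 5). Not NE.
(A, Right, Alpha): Player 1 can switch to C (2 → 4). Not NE.
(A, Right, Beta): Player 1 can switch to B (3 → 8). Not NE.
(B, Left, Alpha): Player 1 can switch to A (1 → 2). Not NE.
(B, Left, Beta): Player 1 can switch to C (5 → 9). Not NE.
(B, Right, Alpha): Player 1 can switch to A (0 → 2). Not NE.
(B, Right, Beta): Player 1 gets 8, best alternative 3; Player 2 gets 8, best alternative 5; Player 3 gets 4, best alternative 3. No profitable deviation — NE.
(C, Left, Alpha): Player 1 can switch to A (0 → 2). Not NE.
(C, Left, Beta): Player 2 can switch to Right (0 → 9). Not NE.
(C, Right, Alpha): Player 1 gets 4, best alternative 2; Player 2 gets 6, best alternative 0; Player 3 gets 8, best alternative 1. No profitable deviation — NE.
(C, Right, Beta): Player 1 can switch to A (2 → 3). Not NE.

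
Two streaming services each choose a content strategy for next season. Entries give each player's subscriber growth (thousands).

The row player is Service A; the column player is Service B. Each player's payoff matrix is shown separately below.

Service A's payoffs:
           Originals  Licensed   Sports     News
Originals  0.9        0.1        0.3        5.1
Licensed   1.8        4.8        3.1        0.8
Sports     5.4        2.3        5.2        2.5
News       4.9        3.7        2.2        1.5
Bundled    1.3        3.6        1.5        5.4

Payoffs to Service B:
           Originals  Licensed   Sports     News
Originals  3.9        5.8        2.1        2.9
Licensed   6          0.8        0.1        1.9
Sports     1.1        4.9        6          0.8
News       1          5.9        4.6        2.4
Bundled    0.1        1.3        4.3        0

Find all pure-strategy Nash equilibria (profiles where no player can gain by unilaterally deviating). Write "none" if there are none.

Pure NE: (Sports, Sports)

Mark each player's best response to every combination of opponents' strategies; a profile where every player is best-responding is a pure Nash equilibrium.
Service A against Originals: payoffs 0.9, 1.8, 5.4, 4.9, 1.3 → best response Sports.
Service A against Licensed: payoffs 0.1, 4.8, 2.3, 3.7, 3.6 → best response Licensed.
Service A against Sports: payoffs 0.3, 3.1, 5.2, 2.2, 1.5 → best response Sports.
Service A against News: payoffs 5.1, 0.8, 2.5, 1.5, 5.4 → best response Bundled.
Service B against Originals: payoffs 3.9, 5.8, 2.1, 2.9 → best response Licensed.
Service B against Licensed: payoffs 6, 0.8, 0.1, 1.9 → best response Originals.
Service B against Sports: payoffs 1.1, 4.9, 6, 0.8 → best response Sports.
Service B against News: payoffs 1, 5.9, 4.6, 2.4 → best response Licensed.
Service B against Bundled: payoffs 0.1, 1.3, 4.3, 0 → best response Sports.
Mutual best responses: (Sports, Sports).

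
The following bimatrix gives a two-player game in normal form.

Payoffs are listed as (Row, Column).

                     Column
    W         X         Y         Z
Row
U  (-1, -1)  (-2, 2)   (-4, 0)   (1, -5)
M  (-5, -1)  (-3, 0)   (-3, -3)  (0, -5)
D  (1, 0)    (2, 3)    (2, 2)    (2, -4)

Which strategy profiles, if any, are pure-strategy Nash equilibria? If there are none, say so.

Pure NE: (D, X)

For each player, find the best response to each opponent profile; mutual best responses are the pure NE.
Row against W: payoffs -1, -5, 1 → best response D.
Row against X: payoffs -2, -3, 2 → best response D.
Row against Y: payoffs -4, -3, 2 → best response D.
Row against Z: payoffs 1, 0, 2 → best response D.
Column against U: payoffs -1, 2, 0, -5 → best response X.
Column against M: payoffs -1, 0, -3, -5 → best response X.
Column against D: payoffs 0, 3, 2, -4 → best response X.
Mutual best responses: (D, X).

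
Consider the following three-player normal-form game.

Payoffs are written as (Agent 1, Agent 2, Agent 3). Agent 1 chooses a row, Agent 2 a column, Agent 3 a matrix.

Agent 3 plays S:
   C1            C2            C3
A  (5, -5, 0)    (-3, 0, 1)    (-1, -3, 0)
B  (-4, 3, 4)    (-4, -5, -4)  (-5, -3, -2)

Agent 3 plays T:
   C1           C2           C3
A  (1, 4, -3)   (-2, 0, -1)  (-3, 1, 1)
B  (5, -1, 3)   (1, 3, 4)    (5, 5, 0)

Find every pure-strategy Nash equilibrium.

For each player, find the best response to each opponent profile; mutual best responses are the pure NE.
Agent 1 against (C1, S): payoffs 5, -4 → best response A.
Agent 1 against (C1, T): payoffs 1, 5 → best response B.
Agent 1 against (C2, S): payoffs -3, -4 → best response A.
Agent 1 against (C2, T): payoffs -2, 1 → best response B.
Agent 1 against (C3, S): payoffs -1, -5 → best response A.
Agent 1 against (C3, T): payoffs -3, 5 → best response B.
Agent 2 against (A, S): payoffs -5, 0, -3 → best response C2.
Agent 2 against (A, T): payoffs 4, 0, 1 → best response C1.
Agent 2 against (B, S): payoffs 3, -5, -3 → best response C1.
Agent 2 against (B, T): payoffs -1, 3, 5 → best response C3.
Agent 3 against (A, C1): payoffs 0, -3 → best response S.
Agent 3 against (A, C2): payoffs 1, -1 → best response S.
Agent 3 against (A, C3): payoffs 0, 1 → best response T.
Agent 3 against (B, C1): payoffs 4, 3 → best response S.
Agent 3 against (B, C2): payoffs -4, 4 → best response T.
Agent 3 against (B, C3): payoffs -2, 0 → best response T.
Mutual best responses: (A, C2, S); (B, C3, T).

The pure Nash equilibria are (A, C2, S), (B, C3, T).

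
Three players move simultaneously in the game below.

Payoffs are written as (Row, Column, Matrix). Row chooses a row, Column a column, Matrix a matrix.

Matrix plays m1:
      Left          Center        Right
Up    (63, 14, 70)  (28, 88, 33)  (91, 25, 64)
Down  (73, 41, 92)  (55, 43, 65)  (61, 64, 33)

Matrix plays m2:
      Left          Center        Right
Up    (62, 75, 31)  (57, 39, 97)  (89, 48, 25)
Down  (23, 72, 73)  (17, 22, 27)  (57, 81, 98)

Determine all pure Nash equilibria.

No pure-strategy Nash equilibrium.

For each strategy profile, look for a profitable unilateral deviation.
(Up, Left, m1): Row can switch to Down (63 → 73). Not NE.
(Up, Left, m2): Matrix can switch to m1 (31 → 70). Not NE.
(Up, Center, m1): Row can switch to Down (28 → 55). Not NE.
(Up, Center, m2): Column can switch to Left (39 → 75). Not NE.
(Up, Right, m1): Column can switch to Center (25 → 88). Not NE.
(Up, Right, m2): Column can switch to Left (48 → 75). Not NE.
(Down, Left, m1): Column can switch to Center (41 → 43). Not NE.
(Down, Left, m2): Row can switch to Up (23 → 62). Not NE.
(Down, Center, m1): Column can switch to Right (43 → 64). Not NE.
(Down, Center, m2): Row can switch to Up (17 → 57). Not NE.
(The remaining 2 profiles each have a profitable deviation by the same check.)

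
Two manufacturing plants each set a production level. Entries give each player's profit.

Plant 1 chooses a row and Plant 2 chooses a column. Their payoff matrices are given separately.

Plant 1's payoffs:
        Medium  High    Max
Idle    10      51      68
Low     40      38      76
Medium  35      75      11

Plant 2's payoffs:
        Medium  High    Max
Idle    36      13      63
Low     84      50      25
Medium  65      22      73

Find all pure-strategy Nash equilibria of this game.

Mark each player's best response to every combination of opponents' strategies; a profile where every player is best-responding is a pure Nash equilibrium.
Plant 1 against Medium: payoffs 10, 40, 35 → best response Low.
Plant 1 against High: payoffs 51, 38, 75 → best response Medium.
Plant 1 against Max: payoffs 68, 76, 11 → best response Low.
Plant 2 against Idle: payoffs 36, 13, 63 → best response Max.
Plant 2 against Low: payoffs 84, 50, 25 → best response Medium.
Plant 2 against Medium: payoffs 65, 22, 73 → best response Max.
Mutual best responses: (Low, Medium).

Pure NE: (Low, Medium)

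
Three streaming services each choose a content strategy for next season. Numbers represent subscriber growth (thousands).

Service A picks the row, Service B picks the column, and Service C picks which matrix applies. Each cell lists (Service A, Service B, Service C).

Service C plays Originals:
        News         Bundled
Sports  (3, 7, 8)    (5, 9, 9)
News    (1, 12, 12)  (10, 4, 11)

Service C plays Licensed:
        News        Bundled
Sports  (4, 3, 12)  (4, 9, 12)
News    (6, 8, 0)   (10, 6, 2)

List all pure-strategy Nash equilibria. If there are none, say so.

Service A against (News, Originals): payoffs 3, 1 → best response Sports.
Service A against (News, Licensed): payoffs 4, 6 → best response News.
Service A against (Bundled, Originals): payoffs 5, 10 → best response News.
Service A against (Bundled, Licensed): payoffs 4, 10 → best response News.
Service B against (Sports, Originals): payoffs 7, 9 → best response Bundled.
Service B against (Sports, Licensed): payoffs 3, 9 → best response Bundled.
Service B against (News, Originals): payoffs 12, 4 → best response News.
Service B against (News, Licensed): payoffs 8, 6 → best response News.
Service C against (Sports, News): payoffs 8, 12 → best response Licensed.
Service C against (Sports, Bundled): payoffs 9, 12 → best response Licensed.
Service C against (News, News): payoffs 12, 0 → best response Originals.
Service C against (News, Bundled): payoffs 11, 2 → best response Originals.
No profile is a mutual best response for all players.

No pure-strategy Nash equilibrium.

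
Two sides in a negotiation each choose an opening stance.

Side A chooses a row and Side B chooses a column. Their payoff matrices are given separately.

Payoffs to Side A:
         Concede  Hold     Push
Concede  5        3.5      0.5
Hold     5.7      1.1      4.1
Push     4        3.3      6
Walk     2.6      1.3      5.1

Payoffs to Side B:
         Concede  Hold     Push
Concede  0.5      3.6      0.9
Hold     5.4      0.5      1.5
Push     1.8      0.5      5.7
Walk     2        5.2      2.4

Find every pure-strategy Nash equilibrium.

(Concede, Hold) and (Hold, Concede) and (Push, Push)

(Concede, Concede): Side A can switch to Hold (5 → 5.7). Not NE.
(Concede, Hold): Side A gets 3.5, best alternative 3.3; Side B gets 3.6, best alternative 0.9. No profitable deviation — NE.
(Concede, Push): Side A can switch to Hold (0.5 → 4.1). Not NE.
(Hold, Concede): Side A gets 5.7, best alternative 5; Side B gets 5.4, best alternative 1.5. No profitable deviation — NE.
(Hold, Hold): Side A can switch to Concede (1.1 → 3.5). Not NE.
(Hold, Push): Side A can switch to Push (4.1 → 6). Not NE.
(Push, Concede): Side A can switch to Concede (4 → 5). Not NE.
(Push, Hold): Side A can switch to Concede (3.3 → 3.5). Not NE.
(Push, Push): Side A gets 6, best alternative 5.1; Side B gets 5.7, best alternative 1.8. No profitable deviation — NE.
(The remaining 3 profiles each have a profitable deviation by the same check.)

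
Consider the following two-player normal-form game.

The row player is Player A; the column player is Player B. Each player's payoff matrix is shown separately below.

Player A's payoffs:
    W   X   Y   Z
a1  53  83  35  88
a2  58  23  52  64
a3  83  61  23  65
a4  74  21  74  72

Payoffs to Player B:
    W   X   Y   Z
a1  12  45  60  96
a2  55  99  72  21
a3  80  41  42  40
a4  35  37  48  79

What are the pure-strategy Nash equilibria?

Player A against W: payoffs 53, 58, 83, 74 → best response a3.
Player A against X: payoffs 83, 23, 61, 21 → best response a1.
Player A against Y: payoffs 35, 52, 23, 74 → best response a4.
Player A against Z: payoffs 88, 64, 65, 72 → best response a1.
Player B against a1: payoffs 12, 45, 60, 96 → best response Z.
Player B against a2: payoffs 55, 99, 72, 21 → best response X.
Player B against a3: payoffs 80, 41, 42, 40 → best response W.
Player B against a4: payoffs 35, 37, 48, 79 → best response Z.
Mutual best responses: (a1, Z); (a3, W).

Pure-strategy Nash equilibria: (a1, Z); (a3, W)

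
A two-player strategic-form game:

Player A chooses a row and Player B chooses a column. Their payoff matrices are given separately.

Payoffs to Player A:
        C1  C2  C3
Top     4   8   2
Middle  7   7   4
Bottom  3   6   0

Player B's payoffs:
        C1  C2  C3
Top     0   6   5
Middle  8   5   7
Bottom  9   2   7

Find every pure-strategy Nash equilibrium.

The pure Nash equilibria are (Top, C2), (Middle, C1).

For each strategy profile, look for a profitable unilateral deviation.
(Top, C1): Player A can switch to Middle (4 → 7). Not NE.
(Top, C2): Player A gets 8, best alternative 7; Player B gets 6, best alternative 5. No profitable deviation — NE.
(Top, C3): Player A can switch to Middle (2 → 4). Not NE.
(Middle, C1): Player A gets 7, best alternative 4; Player B gets 8, best alternative 7. No profitable deviation — NE.
(Middle, C2): Player A can switch to Top (7 → 8). Not NE.
(Middle, C3): Player B can switch to C1 (7 → 8). Not NE.
(Bottom, C1): Player A can switch to Top (3 → 4). Not NE.
(Bottom, C2): Player A can switch to Top (6 → 8). Not NE.
(Bottom, C3): Player A can switch to Top (0 → 2). Not NE.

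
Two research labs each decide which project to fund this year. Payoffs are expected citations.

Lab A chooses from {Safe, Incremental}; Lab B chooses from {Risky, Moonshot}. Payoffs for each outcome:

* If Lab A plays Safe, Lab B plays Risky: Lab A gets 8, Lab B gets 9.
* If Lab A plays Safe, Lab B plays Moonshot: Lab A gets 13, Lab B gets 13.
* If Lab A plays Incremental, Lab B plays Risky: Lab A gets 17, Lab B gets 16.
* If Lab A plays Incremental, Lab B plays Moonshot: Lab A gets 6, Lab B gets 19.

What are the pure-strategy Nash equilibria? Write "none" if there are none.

(Safe, Moonshot)

Lab A against Risky: payoffs 8, 17 → best response Incremental.
Lab A against Moonshot: payoffs 13, 6 → best response Safe.
Lab B against Safe: payoffs 9, 13 → best response Moonshot.
Lab B against Incremental: payoffs 16, 19 → best response Moonshot.
Mutual best responses: (Safe, Moonshot).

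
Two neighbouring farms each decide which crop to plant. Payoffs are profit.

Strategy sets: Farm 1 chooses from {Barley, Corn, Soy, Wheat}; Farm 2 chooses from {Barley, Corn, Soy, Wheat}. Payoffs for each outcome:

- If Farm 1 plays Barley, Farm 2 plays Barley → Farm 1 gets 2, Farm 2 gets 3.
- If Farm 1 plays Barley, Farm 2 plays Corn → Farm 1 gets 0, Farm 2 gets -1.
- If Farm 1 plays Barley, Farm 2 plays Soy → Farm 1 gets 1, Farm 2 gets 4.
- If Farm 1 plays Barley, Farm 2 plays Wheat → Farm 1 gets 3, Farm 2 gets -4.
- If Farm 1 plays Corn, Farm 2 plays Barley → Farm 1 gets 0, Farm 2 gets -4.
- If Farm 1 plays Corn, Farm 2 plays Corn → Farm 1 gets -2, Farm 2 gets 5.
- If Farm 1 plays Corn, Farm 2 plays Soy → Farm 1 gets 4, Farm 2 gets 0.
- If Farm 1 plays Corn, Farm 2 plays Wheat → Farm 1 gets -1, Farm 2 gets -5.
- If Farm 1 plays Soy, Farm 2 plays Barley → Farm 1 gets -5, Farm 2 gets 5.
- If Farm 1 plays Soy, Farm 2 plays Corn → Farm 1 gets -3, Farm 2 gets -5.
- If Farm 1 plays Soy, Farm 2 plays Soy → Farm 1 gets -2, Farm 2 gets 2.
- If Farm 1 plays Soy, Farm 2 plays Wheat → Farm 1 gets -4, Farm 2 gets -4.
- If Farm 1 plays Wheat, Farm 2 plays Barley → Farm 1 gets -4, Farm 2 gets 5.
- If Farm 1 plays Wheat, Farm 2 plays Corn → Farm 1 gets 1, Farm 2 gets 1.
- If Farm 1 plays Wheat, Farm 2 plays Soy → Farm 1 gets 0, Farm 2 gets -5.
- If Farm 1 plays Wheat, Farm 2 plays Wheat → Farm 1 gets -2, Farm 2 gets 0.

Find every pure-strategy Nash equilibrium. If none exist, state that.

Check each profile: it is a Nash equilibrium iff no player can strictly gain by switching unilaterally.
(Barley, Barley): Farm 2 can switch to Soy (3 → 4). Not NE.
(Barley, Corn): Farm 1 can switch to Wheat (0 → 1). Not NE.
(Barley, Soy): Farm 1 can switch to Corn (1 → 4). Not NE.
(Barley, Wheat): Farm 2 can switch to Barley (-4 → 3). Not NE.
(Corn, Barley): Farm 1 can switch to Barley (0 → 2). Not NE.
(Corn, Corn): Farm 1 can switch to Barley (-2 → 0). Not NE.
(Corn, Soy): Farm 2 can switch to Corn (0 → 5). Not NE.
(Corn, Wheat): Farm 1 can switch to Barley (-1 → 3). Not NE.
(The remaining 8 profiles each have a profitable deviation by the same check.)

This game has no pure Nash equilibrium.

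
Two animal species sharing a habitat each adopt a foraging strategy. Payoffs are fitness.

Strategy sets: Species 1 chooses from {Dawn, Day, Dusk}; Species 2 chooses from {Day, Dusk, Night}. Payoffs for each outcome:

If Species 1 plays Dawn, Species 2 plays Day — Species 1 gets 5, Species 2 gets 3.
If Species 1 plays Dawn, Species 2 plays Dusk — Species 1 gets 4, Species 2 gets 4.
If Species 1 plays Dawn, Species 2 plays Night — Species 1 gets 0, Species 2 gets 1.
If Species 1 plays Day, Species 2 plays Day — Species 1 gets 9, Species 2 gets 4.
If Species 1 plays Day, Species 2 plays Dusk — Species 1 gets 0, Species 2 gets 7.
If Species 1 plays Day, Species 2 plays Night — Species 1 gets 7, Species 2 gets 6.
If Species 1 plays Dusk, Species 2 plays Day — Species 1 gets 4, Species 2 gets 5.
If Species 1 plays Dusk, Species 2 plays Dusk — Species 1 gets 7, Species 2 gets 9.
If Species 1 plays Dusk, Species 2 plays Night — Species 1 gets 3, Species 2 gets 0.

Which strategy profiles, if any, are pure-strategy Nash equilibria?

(Dusk, Dusk)

(Dawn, Day): Species 1 can switch to Day (5 → 9). Not NE.
(Dawn, Dusk): Species 1 can switch to Dusk (4 → 7). Not NE.
(Dawn, Night): Species 1 can switch to Day (0 → 7). Not NE.
(Day, Day): Species 2 can switch to Dusk (4 → 7). Not NE.
(Day, Dusk): Species 1 can switch to Dawn (0 → 4). Not NE.
(Day, Night): Species 2 can switch to Dusk (6 → 7). Not NE.
(Dusk, Day): Species 1 can switch to Dawn (4 → 5). Not NE.
(Dusk, Dusk): Species 1 gets 7, best alternative 4; Species 2 gets 9, best alternative 5. No profitable deviation — NE.
(Dusk, Night): Species 1 can switch to Day (3 → 7). Not NE.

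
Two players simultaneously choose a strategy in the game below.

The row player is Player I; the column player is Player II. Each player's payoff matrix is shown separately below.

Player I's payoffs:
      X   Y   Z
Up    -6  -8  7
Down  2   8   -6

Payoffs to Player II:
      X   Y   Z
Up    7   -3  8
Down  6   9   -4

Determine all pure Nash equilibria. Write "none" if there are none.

Player I against X: payoffs -6, 2 → best response Down.
Player I against Y: payoffs -8, 8 → best response Down.
Player I against Z: payoffs 7, -6 → best response Up.
Player II against Up: payoffs 7, -3, 8 → best response Z.
Player II against Down: payoffs 6, 9, -4 → best response Y.
Mutual best responses: (Up, Z); (Down, Y).

The pure Nash equilibria are (Up, Z) and (Down, Y).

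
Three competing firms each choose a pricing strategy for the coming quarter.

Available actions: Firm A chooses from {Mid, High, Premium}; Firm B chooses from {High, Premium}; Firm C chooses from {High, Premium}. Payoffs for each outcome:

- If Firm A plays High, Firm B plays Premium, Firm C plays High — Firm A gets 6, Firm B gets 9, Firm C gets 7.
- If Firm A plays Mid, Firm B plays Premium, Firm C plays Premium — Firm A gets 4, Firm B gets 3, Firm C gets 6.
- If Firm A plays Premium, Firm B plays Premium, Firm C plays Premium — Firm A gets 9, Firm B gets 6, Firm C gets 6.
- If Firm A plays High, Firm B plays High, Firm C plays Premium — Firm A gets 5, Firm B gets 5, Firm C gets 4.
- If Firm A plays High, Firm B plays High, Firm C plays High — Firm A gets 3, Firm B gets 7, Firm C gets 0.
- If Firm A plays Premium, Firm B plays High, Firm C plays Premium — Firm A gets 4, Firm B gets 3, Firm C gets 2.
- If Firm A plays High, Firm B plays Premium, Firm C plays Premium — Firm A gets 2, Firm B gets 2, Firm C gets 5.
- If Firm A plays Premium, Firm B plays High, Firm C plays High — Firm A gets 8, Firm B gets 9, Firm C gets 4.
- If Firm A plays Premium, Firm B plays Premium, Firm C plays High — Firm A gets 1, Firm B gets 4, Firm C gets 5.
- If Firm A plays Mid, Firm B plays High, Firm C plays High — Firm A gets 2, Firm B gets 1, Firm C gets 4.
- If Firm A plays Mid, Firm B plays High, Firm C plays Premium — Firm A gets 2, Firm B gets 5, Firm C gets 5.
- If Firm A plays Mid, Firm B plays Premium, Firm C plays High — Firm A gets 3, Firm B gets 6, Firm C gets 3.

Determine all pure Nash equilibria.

(Mid, High, High): Firm A can switch to High (2 → 3). Not NE.
(Mid, High, Premium): Firm A can switch to High (2 → 5). Not NE.
(Mid, Premium, High): Firm A can switch to High (3 → 6). Not NE.
(Mid, Premium, Premium): Firm A can switch to Premium (4 → 9). Not NE.
(High, High, High): Firm A can switch to Premium (3 → 8). Not NE.
(High, High, Premium): Firm A gets 5, best alternative 4; Firm B gets 5, best alternative 2; Firm C gets 4, best alternative 0. No profitable deviation — NE.
(High, Premium, High): Firm A gets 6, best alternative 3; Firm B gets 9, best alternative 7; Firm C gets 7, best alternative 5. No profitable deviation — NE.
(High, Premium, Premium): Firm A can switch to Mid (2 → 4). Not NE.
(Premium, High, High): Firm A gets 8, best alternative 3; Firm B gets 9, best alternative 4; Firm C gets 4, best alternative 2. No profitable deviation — NE.
(Premium, High, Premium): Firm A can switch to High (4 → 5). Not NE.
(Premium, Premium, High): Firm A can switch to Mid (1 → 3). Not NE.
(Premium, Premium, Premium): Firm A gets 9, best alternative 4; Firm B gets 6, best alternative 3; Firm C gets 6, best alternative 5. No profitable deviation — NE.

(High, High, Premium), (High, Premium, High), (Premium, High, High), (Premium, Premium, Premium)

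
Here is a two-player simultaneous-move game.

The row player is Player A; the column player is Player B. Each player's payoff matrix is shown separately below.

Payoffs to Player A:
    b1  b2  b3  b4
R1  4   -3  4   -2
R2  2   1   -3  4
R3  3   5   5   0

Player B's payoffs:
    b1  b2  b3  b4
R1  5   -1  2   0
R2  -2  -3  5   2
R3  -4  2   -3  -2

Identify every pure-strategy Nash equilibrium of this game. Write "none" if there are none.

(R1, b1): Player A gets 4, best alternative 3; Player B gets 5, best alternative 2. No profitable deviation — NE.
(R1, b2): Player A can switch to R2 (-3 → 1). Not NE.
(R1, b3): Player A can switch to R3 (4 → 5). Not NE.
(R1, b4): Player A can switch to R2 (-2 → 4). Not NE.
(R2, b1): Player A can switch to R1 (2 → 4). Not NE.
(R2, b2): Player A can switch to R3 (1 → 5). Not NE.
(R2, b3): Player A can switch to R1 (-3 → 4). Not NE.
(R3, b2): Player A gets 5, best alternative 1; Player B gets 2, best alternative -2. No profitable deviation — NE.
(The remaining 4 profiles each have a profitable deviation by the same check.)

Pure-strategy Nash equilibria: (R1, b1); (R3, b2)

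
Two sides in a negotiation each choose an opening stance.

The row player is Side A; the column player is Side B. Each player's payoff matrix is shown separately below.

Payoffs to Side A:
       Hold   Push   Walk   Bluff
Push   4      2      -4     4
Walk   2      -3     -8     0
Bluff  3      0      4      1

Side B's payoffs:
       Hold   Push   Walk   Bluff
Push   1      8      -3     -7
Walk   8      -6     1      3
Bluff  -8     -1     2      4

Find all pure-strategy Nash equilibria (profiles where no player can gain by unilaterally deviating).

Side A against Hold: payoffs 4, 2, 3 → best response Push.
Side A against Push: payoffs 2, -3, 0 → best response Push.
Side A against Walk: payoffs -4, -8, 4 → best response Bluff.
Side A against Bluff: payoffs 4, 0, 1 → best response Push.
Side B against Push: payoffs 1, 8, -3, -7 → best response Push.
Side B against Walk: payoffs 8, -6, 1, 3 → best response Hold.
Side B against Bluff: payoffs -8, -1, 2, 4 → best response Bluff.
Mutual best responses: (Push, Push).

The unique pure-strategy Nash equilibrium is (Push, Push).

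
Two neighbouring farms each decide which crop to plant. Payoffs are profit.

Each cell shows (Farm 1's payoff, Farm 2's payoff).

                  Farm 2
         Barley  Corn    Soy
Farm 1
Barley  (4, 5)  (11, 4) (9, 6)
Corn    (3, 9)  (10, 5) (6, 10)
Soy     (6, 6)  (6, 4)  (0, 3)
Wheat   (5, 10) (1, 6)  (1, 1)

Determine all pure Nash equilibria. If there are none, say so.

Farm 1 against Barley: payoffs 4, 3, 6, 5 → best response Soy.
Farm 1 against Corn: payoffs 11, 10, 6, 1 → best response Barley.
Farm 1 against Soy: payoffs 9, 6, 0, 1 → best response Barley.
Farm 2 against Barley: payoffs 5, 4, 6 → best response Soy.
Farm 2 against Corn: payoffs 9, 5, 10 → best response Soy.
Farm 2 against Soy: payoffs 6, 4, 3 → best response Barley.
Farm 2 against Wheat: payoffs 10, 6, 1 → best response Barley.
Mutual best responses: (Barley, Soy); (Soy, Barley).

(Barley, Soy); (Soy, Barley)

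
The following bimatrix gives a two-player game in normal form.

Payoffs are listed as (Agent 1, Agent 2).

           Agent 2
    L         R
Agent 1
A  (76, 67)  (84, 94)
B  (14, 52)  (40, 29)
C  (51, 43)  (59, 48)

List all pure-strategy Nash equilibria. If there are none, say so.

The unique pure-strategy Nash equilibrium is (A, R).

(A, L): Agent 2 can switch to R (67 → 94). Not NE.
(A, R): Agent 1 gets 84, best alternative 59; Agent 2 gets 94, best alternative 67. No profitable deviation — NE.
(B, L): Agent 1 can switch to A (14 → 76). Not NE.
(B, R): Agent 1 can switch to A (40 → 84). Not NE.
(C, L): Agent 1 can switch to A (51 → 76). Not NE.
(C, R): Agent 1 can switch to A (59 → 84). Not NE.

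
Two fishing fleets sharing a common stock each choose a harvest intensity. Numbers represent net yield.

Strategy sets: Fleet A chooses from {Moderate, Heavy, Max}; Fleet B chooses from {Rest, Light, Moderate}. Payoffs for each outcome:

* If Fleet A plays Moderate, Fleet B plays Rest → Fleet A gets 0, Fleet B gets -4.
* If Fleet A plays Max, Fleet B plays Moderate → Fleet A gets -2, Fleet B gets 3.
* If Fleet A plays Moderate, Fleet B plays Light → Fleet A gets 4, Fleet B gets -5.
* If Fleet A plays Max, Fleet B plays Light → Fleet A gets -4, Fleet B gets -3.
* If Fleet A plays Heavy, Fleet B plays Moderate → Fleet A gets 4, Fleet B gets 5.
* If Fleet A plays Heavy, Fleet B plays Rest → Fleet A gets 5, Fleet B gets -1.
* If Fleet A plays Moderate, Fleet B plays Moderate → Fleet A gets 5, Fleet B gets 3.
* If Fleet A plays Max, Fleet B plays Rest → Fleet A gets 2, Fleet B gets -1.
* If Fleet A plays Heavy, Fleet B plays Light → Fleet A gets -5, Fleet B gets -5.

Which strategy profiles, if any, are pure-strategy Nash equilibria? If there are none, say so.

Fleet A against Rest: payoffs 0, 5, 2 → best response Heavy.
Fleet A against Light: payoffs 4, -5, -4 → best response Moderate.
Fleet A against Moderate: payoffs 5, 4, -2 → best response Moderate.
Fleet B against Moderate: payoffs -4, -5, 3 → best response Moderate.
Fleet B against Heavy: payoffs -1, -5, 5 → best response Moderate.
Fleet B against Max: payoffs -1, -3, 3 → best response Moderate.
Mutual best responses: (Moderate, Moderate).

Pure NE: (Moderate, Moderate)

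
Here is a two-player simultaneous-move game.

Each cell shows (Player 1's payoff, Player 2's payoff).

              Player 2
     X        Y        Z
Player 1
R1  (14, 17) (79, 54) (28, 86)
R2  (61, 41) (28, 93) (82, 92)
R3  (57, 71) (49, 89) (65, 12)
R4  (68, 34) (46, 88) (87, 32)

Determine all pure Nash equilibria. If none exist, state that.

none

Player 1 against X: payoffs 14, 61, 57, 68 → best response R4.
Player 1 against Y: payoffs 79, 28, 49, 46 → best response R1.
Player 1 against Z: payoffs 28, 82, 65, 87 → best response R4.
Player 2 against R1: payoffs 17, 54, 86 → best response Z.
Player 2 against R2: payoffs 41, 93, 92 → best response Y.
Player 2 against R3: payoffs 71, 89, 12 → best response Y.
Player 2 against R4: payoffs 34, 88, 32 → best response Y.
No profile is a mutual best response for all players.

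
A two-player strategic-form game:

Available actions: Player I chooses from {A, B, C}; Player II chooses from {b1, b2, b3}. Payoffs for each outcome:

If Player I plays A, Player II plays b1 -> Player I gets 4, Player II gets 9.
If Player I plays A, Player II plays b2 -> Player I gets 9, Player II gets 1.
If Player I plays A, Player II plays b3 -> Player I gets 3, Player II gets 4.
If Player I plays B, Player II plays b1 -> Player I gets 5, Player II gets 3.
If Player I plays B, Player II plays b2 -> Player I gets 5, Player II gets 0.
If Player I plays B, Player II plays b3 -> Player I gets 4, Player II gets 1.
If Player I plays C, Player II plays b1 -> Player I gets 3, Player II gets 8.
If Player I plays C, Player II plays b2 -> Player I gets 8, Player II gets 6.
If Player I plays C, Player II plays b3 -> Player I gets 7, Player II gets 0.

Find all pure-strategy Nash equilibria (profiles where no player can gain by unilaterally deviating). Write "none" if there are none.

The unique pure-strategy Nash equilibrium is (B, b1).

Player I against b1: payoffs 4, 5, 3 → best response B.
Player I against b2: payoffs 9, 5, 8 → best response A.
Player I against b3: payoffs 3, 4, 7 → best response C.
Player II against A: payoffs 9, 1, 4 → best response b1.
Player II against B: payoffs 3, 0, 1 → best response b1.
Player II against C: payoffs 8, 6, 0 → best response b1.
Mutual best responses: (B, b1).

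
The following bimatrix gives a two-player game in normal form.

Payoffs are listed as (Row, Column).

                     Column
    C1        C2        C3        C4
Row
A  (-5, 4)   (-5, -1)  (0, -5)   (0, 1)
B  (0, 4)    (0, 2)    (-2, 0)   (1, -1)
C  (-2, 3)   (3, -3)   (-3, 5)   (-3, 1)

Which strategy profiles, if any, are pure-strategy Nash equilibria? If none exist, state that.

Check each profile: it is a Nash equilibrium iff no player can strictly gain by switching unilaterally.
(A, C1): Row can switch to B (-5 → 0). Not NE.
(A, C2): Row can switch to B (-5 → 0). Not NE.
(A, C3): Column can switch to C1 (-5 → 4). Not NE.
(A, C4): Row can switch to B (0 → 1). Not NE.
(B, C1): Row gets 0, best alternative -2; Column gets 4, best alternative 2. No profitable deviation — NE.
(B, C2): Row can switch to C (0 → 3). Not NE.
(B, C3): Row can switch to A (-2 → 0). Not NE.
(The remaining 5 profiles each have a profitable deviation by the same check.)

Pure NE: (B, C1)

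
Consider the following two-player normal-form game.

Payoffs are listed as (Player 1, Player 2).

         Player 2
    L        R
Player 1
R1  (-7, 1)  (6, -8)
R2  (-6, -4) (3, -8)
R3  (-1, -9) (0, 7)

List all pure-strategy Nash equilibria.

For each player, find the best response to each opponent profile; mutual best responses are the pure NE.
Player 1 against L: payoffs -7, -6, -1 → best response R3.
Player 1 against R: payoffs 6, 3, 0 → best response R1.
Player 2 against R1: payoffs 1, -8 → best response L.
Player 2 against R2: payoffs -4, -8 → best response L.
Player 2 against R3: payoffs -9, 7 → best response R.
No profile is a mutual best response for all players.

No pure-strategy Nash equilibrium.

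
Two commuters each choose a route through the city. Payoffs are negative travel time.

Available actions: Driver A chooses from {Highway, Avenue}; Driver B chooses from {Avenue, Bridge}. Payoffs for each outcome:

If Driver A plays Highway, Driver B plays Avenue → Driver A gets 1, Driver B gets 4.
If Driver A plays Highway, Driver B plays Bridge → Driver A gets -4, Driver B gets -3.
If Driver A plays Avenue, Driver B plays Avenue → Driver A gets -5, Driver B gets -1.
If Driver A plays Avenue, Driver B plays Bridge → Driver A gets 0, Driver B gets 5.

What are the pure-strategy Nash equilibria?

The pure Nash equilibria are (Highway, Avenue); (Avenue, Bridge).

Driver A against Avenue: payoffs 1, -5 → best response Highway.
Driver A against Bridge: payoffs -4, 0 → best response Avenue.
Driver B against Highway: payoffs 4, -3 → best response Avenue.
Driver B against Avenue: payoffs -1, 5 → best response Bridge.
Mutual best responses: (Highway, Avenue); (Avenue, Bridge).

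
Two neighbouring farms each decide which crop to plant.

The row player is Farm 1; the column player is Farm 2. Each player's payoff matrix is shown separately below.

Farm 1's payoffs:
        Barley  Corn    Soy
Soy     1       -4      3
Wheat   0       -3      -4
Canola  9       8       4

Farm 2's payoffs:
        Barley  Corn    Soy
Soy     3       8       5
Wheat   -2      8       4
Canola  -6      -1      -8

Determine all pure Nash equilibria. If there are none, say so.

Farm 1 against Barley: payoffs 1, 0, 9 → best response Canola.
Farm 1 against Corn: payoffs -4, -3, 8 → best response Canola.
Farm 1 against Soy: payoffs 3, -4, 4 → best response Canola.
Farm 2 against Soy: payoffs 3, 8, 5 → best response Corn.
Farm 2 against Wheat: payoffs -2, 8, 4 → best response Corn.
Farm 2 against Canola: payoffs -6, -1, -8 → best response Corn.
Mutual best responses: (Canola, Corn).

The unique pure-strategy Nash equilibrium is (Canola, Corn).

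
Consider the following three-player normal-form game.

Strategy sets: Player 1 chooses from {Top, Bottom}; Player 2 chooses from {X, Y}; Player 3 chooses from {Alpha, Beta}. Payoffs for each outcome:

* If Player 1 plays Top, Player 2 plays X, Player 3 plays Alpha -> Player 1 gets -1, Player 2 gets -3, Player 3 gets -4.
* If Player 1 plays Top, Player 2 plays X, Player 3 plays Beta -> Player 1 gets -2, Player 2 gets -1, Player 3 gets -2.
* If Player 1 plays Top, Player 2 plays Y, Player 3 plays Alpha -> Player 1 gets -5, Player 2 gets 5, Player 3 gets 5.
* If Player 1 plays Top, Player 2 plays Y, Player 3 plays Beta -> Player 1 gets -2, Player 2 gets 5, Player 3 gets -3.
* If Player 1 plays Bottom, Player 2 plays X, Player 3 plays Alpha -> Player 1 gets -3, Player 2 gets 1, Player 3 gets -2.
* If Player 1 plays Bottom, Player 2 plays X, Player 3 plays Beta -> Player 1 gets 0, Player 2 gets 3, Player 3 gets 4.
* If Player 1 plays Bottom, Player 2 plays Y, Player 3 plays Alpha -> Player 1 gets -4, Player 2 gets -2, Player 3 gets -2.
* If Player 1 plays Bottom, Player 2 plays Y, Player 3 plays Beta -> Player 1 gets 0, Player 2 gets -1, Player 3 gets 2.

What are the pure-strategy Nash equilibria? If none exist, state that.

Pure NE: (Bottom, X, Beta)

For each strategy profile, look for a profitable unilateral deviation.
(Top, X, Alpha): Player 2 can switch to Y (-3 → 5). Not NE.
(Top, X, Beta): Player 1 can switch to Bottom (-2 → 0). Not NE.
(Top, Y, Alpha): Player 1 can switch to Bottom (-5 → -4). Not NE.
(Top, Y, Beta): Player 1 can switch to Bottom (-2 → 0). Not NE.
(Bottom, X, Alpha): Player 1 can switch to Top (-3 → -1). Not NE.
(Bottom, X, Beta): Player 1 gets 0, best alternative -2; Player 2 gets 3, best alternative -1; Player 3 gets 4, best alternative -2. No profitable deviation — NE.
(Bottom, Y, Alpha): Player 2 can switch to X (-2 → 1). Not NE.
(Bottom, Y, Beta): Player 2 can switch to X (-1 → 3). Not NE.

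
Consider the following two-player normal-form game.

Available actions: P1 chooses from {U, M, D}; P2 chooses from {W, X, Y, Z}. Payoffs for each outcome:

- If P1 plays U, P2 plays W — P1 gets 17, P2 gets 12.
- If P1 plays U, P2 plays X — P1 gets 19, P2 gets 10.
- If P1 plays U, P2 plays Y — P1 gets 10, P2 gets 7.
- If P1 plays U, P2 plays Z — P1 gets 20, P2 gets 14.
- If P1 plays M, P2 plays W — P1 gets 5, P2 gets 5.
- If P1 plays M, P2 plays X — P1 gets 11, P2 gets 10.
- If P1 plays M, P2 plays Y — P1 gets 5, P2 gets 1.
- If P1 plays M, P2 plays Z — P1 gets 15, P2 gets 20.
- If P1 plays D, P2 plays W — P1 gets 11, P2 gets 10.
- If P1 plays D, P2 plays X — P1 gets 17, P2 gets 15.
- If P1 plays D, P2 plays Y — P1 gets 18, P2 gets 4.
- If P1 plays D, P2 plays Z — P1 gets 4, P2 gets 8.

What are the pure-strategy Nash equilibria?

For each strategy profile, look for a profitable unilateral deviation.
(U, W): P2 can switch to Z (12 → 14). Not NE.
(U, X): P2 can switch to W (10 → 12). Not NE.
(U, Y): P1 can switch to D (10 → 18). Not NE.
(U, Z): P1 gets 20, best alternative 15; P2 gets 14, best alternative 12. No profitable deviation — NE.
(M, W): P1 can switch to U (5 → 17). Not NE.
(M, X): P1 can switch to U (11 → 19). Not NE.
(M, Y): P1 can switch to U (5 → 10). Not NE.
(M, Z): P1 can switch to U (15 → 20). Not NE.
(D, W): P1 can switch to U (11 → 17). Not NE.
(D, X): P1 can switch to U (17 → 19). Not NE.
(D, Y): P2 can switch to W (4 → 10). Not NE.
(The remaining 1 profile has a profitable deviation by the same check.)

Pure NE: (U, Z)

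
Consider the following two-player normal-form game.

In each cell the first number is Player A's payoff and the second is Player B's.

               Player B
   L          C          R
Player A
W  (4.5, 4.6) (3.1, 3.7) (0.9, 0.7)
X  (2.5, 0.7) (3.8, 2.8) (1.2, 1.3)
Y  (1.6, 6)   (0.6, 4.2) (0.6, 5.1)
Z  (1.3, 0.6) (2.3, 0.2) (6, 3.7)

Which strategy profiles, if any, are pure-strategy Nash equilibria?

(W, L): Player A gets 4.5, best alternative 2.5; Player B gets 4.6, best alternative 3.7. No profitable deviation — NE.
(W, C): Player A can switch to X (3.1 → 3.8). Not NE.
(W, R): Player A can switch to X (0.9 → 1.2). Not NE.
(X, L): Player A can switch to W (2.5 → 4.5). Not NE.
(X, C): Player A gets 3.8, best alternative 3.1; Player B gets 2.8, best alternative 1.3. No profitable deviation — NE.
(X, R): Player A can switch to Z (1.2 → 6). Not NE.
(Y, L): Player A can switch to W (1.6 → 4.5). Not NE.
(Y, C): Player A can switch to W (0.6 → 3.1). Not NE.
(Y, R): Player A can switch to W (0.6 → 0.9). Not NE.
(Z, L): Player A can switch to W (1.3 → 4.5). Not NE.
(Z, C): Player A can switch to W (2.3 → 3.1). Not NE.
(Z, R): Player A gets 6, best alternative 1.2; Player B gets 3.7, best alternative 0.6. No profitable deviation — NE.

(W, L), (X, C), (Z, R)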